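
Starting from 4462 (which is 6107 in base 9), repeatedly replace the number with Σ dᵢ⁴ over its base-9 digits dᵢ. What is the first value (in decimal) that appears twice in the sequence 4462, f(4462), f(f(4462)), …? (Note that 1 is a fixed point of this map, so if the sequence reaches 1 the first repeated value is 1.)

4462 = (6,1,0,7)_9 → 6⁴ + 1⁴ + 0⁴ + 7⁴ = 1296 + 1 + 0 + 2401 = 3698
3698 = (5,0,5,8)_9 → 5⁴ + 0⁴ + 5⁴ + 8⁴ = 625 + 0 + 625 + 4096 = 5346
5346 = (7,3,0,0)_9 → 7⁴ + 3⁴ + 0⁴ + 0⁴ = 2401 + 81 + 0 + 0 = 2482
2482 = (3,3,5,7)_9 → 3⁴ + 3⁴ + 5⁴ + 7⁴ = 81 + 81 + 625 + 2401 = 3188
3188 = (4,3,3,2)_9 → 4⁴ + 3⁴ + 3⁴ + 2⁴ = 256 + 81 + 81 + 16 = 434
434 = (5,3,2)_9 → 5⁴ + 3⁴ + 2⁴ = 625 + 81 + 16 = 722
722 = (8,8,2)_9 → 8⁴ + 8⁴ + 2⁴ = 4096 + 4096 + 16 = 8208
8208 = (1,2,2,3,0)_9 → 1⁴ + 2⁴ + 2⁴ + 3⁴ + 0⁴ = 1 + 16 + 16 + 81 + 0 = 114
114 = (1,3,6)_9 → 1⁴ + 3⁴ + 6⁴ = 1 + 81 + 1296 = 1378
1378 = (1,8,0,1)_9 → 1⁴ + 8⁴ + 0⁴ + 1⁴ = 1 + 4096 + 0 + 1 = 4098
4098 = (5,5,5,3)_9 → 5⁴ + 5⁴ + 5⁴ + 3⁴ = 625 + 625 + 625 + 81 = 1956
1956 = (2,6,1,3)_9 → 2⁴ + 6⁴ + 1⁴ + 3⁴ = 16 + 1296 + 1 + 81 = 1394
1394 = (1,8,1,8)_9 → 1⁴ + 8⁴ + 1⁴ + 8⁴ = 1 + 4096 + 1 + 4096 = 8194
8194 = (1,2,2,1,4)_9 → 1⁴ + 2⁴ + 2⁴ + 1⁴ + 4⁴ = 1 + 16 + 16 + 1 + 256 = 290
290 = (3,5,2)_9 → 3⁴ + 5⁴ + 2⁴ = 81 + 625 + 16 = 722  — 722 already appeared earlier.

722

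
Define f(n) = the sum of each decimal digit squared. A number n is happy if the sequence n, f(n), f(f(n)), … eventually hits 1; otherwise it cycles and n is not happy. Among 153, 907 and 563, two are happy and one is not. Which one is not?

153: 153 → 35 → 34 → 25 → 29 → 85 → 89 → 145 → 42 → 20 → 4 → 16 → 37 → 58 → 89  — repeats 89 (not happy)
907: 907 → 130 → 10 → 1  — reaches 1 (happy)
563: 563 → 70 → 49 → 97 → 130 → 10 → 1  — reaches 1 (happy)

153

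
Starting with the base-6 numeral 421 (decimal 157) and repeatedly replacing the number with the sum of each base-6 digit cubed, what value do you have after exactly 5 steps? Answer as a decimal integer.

62

157 = (4,2,1)_6 → 73
73 = (2,0,1)_6 → 9
9 = (1,3)_6 → 28
28 = (4,4)_6 → 128
128 = (3,3,2)_6 → 62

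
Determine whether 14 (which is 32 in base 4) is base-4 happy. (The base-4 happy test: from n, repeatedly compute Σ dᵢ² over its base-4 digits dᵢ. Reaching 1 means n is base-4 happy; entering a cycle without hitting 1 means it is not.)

14 = (3,2)_4 → 3² + 2² = 9 + 4 = 13
13 = (3,1)_4 → 3² + 1² = 9 + 1 = 10
10 = (2,2)_4 → 2² + 2² = 4 + 4 = 8
8 = (2,0)_4 → 2² + 0² = 4 + 0 = 4
4 = (1,0)_4 → 1² + 0² = 1 + 0 = 1  — reached 1.

base-4 happy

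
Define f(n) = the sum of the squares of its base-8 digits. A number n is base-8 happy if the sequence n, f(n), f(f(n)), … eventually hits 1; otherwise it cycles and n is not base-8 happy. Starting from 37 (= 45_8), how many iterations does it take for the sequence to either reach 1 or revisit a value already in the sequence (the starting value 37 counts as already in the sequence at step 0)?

4

37 = (4,5)_8 → 41
41 = (5,1)_8 → 26
26 = (3,2)_8 → 13
13 = (1,5)_8 → 26  — 26 repeats.
That took 4 steps.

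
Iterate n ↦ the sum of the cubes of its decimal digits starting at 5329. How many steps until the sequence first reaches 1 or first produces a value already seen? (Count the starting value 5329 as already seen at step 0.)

5329 → 5³ + 3³ + 2³ + 9³ = 889
889 → 8³ + 8³ + 9³ = 1753
1753 → 1³ + 7³ + 5³ + 3³ = 496
496 → 4³ + 9³ + 6³ = 1009
1009 → 1³ + 0³ + 0³ + 9³ = 730
730 → 7³ + 3³ + 0³ = 370
370 → 3³ + 7³ + 0³ = 370  — 370 repeats.
That took 7 steps.

7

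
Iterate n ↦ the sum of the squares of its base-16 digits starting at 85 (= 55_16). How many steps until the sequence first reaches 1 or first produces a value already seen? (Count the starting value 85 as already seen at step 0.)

6

85 = (5,5)_16 → 5² + 5² = 50
50 = (3,2)_16 → 3² + 2² = 13
13 = (13)_16 → 13² = 169
169 = (10,9)_16 → 10² + 9² = 181
181 = (11,5)_16 → 11² + 5² = 146
146 = (9,2)_16 → 9² + 2² = 85  — 85 repeats.
That took 6 steps.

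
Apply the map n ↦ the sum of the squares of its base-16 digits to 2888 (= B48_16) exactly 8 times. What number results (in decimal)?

50

2888 = (11,4,8)_16 → 11² + 4² + 8² = 121 + 16 + 64 = 201
201 = (12,9)_16 → 12² + 9² = 144 + 81 = 225
225 = (14,1)_16 → 14² + 1² = 196 + 1 = 197
197 = (12,5)_16 → 12² + 5² = 144 + 25 = 169
169 = (10,9)_16 → 10² + 9² = 100 + 81 = 181
181 = (11,5)_16 → 11² + 5² = 121 + 25 = 146
146 = (9,2)_16 → 9² + 2² = 81 + 4 = 85
85 = (5,5)_16 → 5² + 5² = 25 + 25 = 50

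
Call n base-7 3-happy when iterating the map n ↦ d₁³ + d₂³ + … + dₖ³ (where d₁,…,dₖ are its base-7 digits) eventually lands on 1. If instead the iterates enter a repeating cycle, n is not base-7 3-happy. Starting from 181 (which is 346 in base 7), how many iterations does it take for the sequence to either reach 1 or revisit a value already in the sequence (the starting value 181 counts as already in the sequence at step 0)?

181 = (3,4,6)_7 → 3³ + 4³ + 6³ = 307
307 = (6,1,6)_7 → 6³ + 1³ + 6³ = 433
433 = (1,1,5,6)_7 → 1³ + 1³ + 5³ + 6³ = 343
343 = (1,0,0,0)_7 → 1³ + 0³ + 0³ + 0³ = 1  — reached 1.
That took 4 steps.

4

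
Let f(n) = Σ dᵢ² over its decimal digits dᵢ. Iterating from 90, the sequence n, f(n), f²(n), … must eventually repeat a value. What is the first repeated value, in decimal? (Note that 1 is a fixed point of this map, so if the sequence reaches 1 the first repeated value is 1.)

37

90 → 9² + 0² = 81
81 → 8² + 1² = 65
65 → 6² + 5² = 61
61 → 6² + 1² = 37
37 → 3² + 7² = 58
58 → 5² + 8² = 89
89 → 8² + 9² = 145
145 → 1² + 4² + 5² = 42
42 → 4² + 2² = 20
20 → 2² + 0² = 4
4 → 4² = 16
16 → 1² + 6² = 37  — 37 already appeared earlier.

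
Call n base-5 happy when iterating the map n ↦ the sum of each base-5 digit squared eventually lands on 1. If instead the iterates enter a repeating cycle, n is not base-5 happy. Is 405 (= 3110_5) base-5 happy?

base-5 happy

405 = (3,1,1,0)_5 → 3² + 1² + 1² + 0² = 9 + 1 + 1 + 0 = 11
11 = (2,1)_5 → 2² + 1² = 4 + 1 = 5
5 = (1,0)_5 → 1² + 0² = 1 + 0 = 1  — reached 1.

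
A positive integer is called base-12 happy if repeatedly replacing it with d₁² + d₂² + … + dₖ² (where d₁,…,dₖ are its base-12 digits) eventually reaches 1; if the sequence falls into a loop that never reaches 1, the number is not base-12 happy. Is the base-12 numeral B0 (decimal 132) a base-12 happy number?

not base-12 happy

132 = (11,0)_12 → 121
121 = (10,1)_12 → 101
101 = (8,5)_12 → 89
89 = (7,5)_12 → 74
74 = (6,2)_12 → 40
40 = (3,4)_12 → 25
25 = (2,1)_12 → 5
5 = (5)_12 → 25  — 25 already seen; the sequence cycles without reaching 1.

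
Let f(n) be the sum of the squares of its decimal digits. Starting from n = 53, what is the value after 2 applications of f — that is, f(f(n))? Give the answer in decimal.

53 → 34
34 → 25

25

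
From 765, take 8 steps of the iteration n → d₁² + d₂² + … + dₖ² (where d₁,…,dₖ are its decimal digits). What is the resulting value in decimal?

765 → 7² + 6² + 5² = 49 + 36 + 25 = 110
110 → 1² + 1² + 0² = 1 + 1 + 0 = 2
2 → 2² = 4
4 → 4² = 16
16 → 1² + 6² = 1 + 36 = 37
37 → 3² + 7² = 9 + 49 = 58
58 → 5² + 8² = 25 + 64 = 89
89 → 8² + 9² = 64 + 81 = 145

145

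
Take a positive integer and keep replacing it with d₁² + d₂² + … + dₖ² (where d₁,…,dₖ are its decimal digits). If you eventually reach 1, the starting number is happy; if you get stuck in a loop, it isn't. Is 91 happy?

91 → 9² + 1² = 81 + 1 = 82
82 → 8² + 2² = 64 + 4 = 68
68 → 6² + 8² = 36 + 64 = 100
100 → 1² + 0² + 0² = 1 + 0 + 0 = 1  — reached 1.

happy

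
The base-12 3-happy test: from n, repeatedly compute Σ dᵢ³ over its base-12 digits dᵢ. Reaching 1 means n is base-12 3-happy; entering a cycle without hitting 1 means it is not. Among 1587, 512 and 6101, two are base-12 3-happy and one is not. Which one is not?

512

1587: 1587 → 1358 → 862 → 2456 → 638 → 197 → 190 → 1028 → 856 → 1520 → 1728 → 1  — reaches 1 (base-12 3-happy)
512: 512 → 755 → 1464 → 1008 → 343 → 415 → 1351 → 1136 → 1855 → 1344 → 793 → 342 → 288 → 8 → 512  — repeats 512 (not base-12 3-happy)
6101: 6101 → 432 → 27 → 35 → 1339 → 1099 → 1029 → 1073 → 593 → 190 → 1028 → 856 → 1520 → 1728 → 1  — reaches 1 (base-12 3-happy)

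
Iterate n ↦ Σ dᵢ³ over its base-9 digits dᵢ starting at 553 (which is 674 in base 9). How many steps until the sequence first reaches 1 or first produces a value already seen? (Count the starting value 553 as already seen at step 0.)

8

553 = (6,7,4)_9 → 6³ + 7³ + 4³ = 623
623 = (7,6,2)_9 → 7³ + 6³ + 2³ = 567
567 = (7,0,0)_9 → 7³ + 0³ + 0³ = 343
343 = (4,2,1)_9 → 4³ + 2³ + 1³ = 73
73 = (8,1)_9 → 8³ + 1³ = 513
513 = (6,3,0)_9 → 6³ + 3³ + 0³ = 243
243 = (3,0,0)_9 → 3³ + 0³ + 0³ = 27
27 = (3,0)_9 → 3³ + 0³ = 27  — 27 repeats.
That took 8 steps.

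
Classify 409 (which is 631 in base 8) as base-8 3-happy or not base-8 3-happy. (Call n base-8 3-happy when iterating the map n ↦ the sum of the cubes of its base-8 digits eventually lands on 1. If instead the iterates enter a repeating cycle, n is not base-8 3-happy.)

not base-8 3-happy

409 = (6,3,1)_8 → 6³ + 3³ + 1³ = 244
244 = (3,6,4)_8 → 3³ + 6³ + 4³ = 307
307 = (4,6,3)_8 → 4³ + 6³ + 3³ = 307  — 307 already seen; the sequence cycles without reaching 1.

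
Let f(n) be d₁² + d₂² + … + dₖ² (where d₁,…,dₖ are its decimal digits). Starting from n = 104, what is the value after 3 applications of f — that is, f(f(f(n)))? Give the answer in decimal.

104 → 17
17 → 50
50 → 25

25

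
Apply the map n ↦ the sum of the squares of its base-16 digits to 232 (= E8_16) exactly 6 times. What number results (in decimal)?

1

232 = (14,8)_16 → 14² + 8² = 196 + 64 = 260
260 = (1,0,4)_16 → 1² + 0² + 4² = 1 + 0 + 16 = 17
17 = (1,1)_16 → 1² + 1² = 1 + 1 = 2
2 = (2)_16 → 2² = 4
4 = (4)_16 → 4² = 16
16 = (1,0)_16 → 1² + 0² = 1 + 0 = 1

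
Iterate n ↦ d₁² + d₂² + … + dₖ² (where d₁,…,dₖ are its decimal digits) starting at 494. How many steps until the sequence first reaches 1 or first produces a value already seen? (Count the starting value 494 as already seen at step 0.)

12

494 → 4² + 9² + 4² = 113
113 → 1² + 1² + 3² = 11
11 → 1² + 1² = 2
2 → 2² = 4
4 → 4² = 16
16 → 1² + 6² = 37
37 → 3² + 7² = 58
58 → 5² + 8² = 89
89 → 8² + 9² = 145
145 → 1² + 4² + 5² = 42
42 → 4² + 2² = 20
20 → 2² + 0² = 4  — 4 repeats.
That took 12 steps.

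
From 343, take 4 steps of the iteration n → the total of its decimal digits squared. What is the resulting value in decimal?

85

343 → 34
34 → 25
25 → 29
29 → 85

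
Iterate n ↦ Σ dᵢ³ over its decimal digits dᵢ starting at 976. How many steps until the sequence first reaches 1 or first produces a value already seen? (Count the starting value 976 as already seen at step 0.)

6

976 → 9³ + 7³ + 6³ = 1288
1288 → 1³ + 2³ + 8³ + 8³ = 1033
1033 → 1³ + 0³ + 3³ + 3³ = 55
55 → 5³ + 5³ = 250
250 → 2³ + 5³ + 0³ = 133
133 → 1³ + 3³ + 3³ = 55  — 55 repeats.
That took 6 steps.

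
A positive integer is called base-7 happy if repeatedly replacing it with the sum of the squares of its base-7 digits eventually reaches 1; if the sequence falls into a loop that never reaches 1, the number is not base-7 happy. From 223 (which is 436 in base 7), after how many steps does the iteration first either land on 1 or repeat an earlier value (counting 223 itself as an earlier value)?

4

223 = (4,3,6)_7 → 61
61 = (1,1,5)_7 → 27
27 = (3,6)_7 → 45
45 = (6,3)_7 → 45  — 45 repeats.
That took 4 steps.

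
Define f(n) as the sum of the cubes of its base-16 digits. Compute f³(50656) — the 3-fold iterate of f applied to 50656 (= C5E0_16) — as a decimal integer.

50656 = (12,5,14,0)_16 → 4597
4597 = (1,1,15,5)_16 → 3502
3502 = (13,10,14)_16 → 5941

5941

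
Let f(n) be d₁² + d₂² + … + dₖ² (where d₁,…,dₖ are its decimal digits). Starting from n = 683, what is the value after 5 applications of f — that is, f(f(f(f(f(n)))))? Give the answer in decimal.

683 → 6² + 8² + 3² = 36 + 64 + 9 = 109
109 → 1² + 0² + 9² = 1 + 0 + 81 = 82
82 → 8² + 2² = 64 + 4 = 68
68 → 6² + 8² = 36 + 64 = 100
100 → 1² + 0² + 0² = 1 + 0 + 0 = 1

1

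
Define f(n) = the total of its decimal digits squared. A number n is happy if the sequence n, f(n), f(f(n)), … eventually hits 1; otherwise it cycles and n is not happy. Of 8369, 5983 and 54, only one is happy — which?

8369

8369: 8369 → 190 → 82 → 68 → 100 → 1  — reaches 1 (happy)
5983: 5983 → 179 → 131 → 11 → 2 → 4 → 16 → 37 → 58 → 89 → 145 → 42 → 20 → 4  — repeats 4 (not happy)
54: 54 → 41 → 17 → 50 → 25 → 29 → 85 → 89 → 145 → 42 → 20 → 4 → 16 → 37 → 58 → 89  — repeats 89 (not happy)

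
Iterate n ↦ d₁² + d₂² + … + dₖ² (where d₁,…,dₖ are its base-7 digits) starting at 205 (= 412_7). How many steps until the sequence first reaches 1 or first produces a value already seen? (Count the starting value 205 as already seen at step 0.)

205 = (4,1,2)_7 → 4² + 1² + 2² = 21
21 = (3,0)_7 → 3² + 0² = 9
9 = (1,2)_7 → 1² + 2² = 5
5 = (5)_7 → 5² = 25
25 = (3,4)_7 → 3² + 4² = 25  — 25 repeats.
That took 5 steps.

5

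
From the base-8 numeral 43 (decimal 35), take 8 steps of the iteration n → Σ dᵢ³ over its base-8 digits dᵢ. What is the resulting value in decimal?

35 = (4,3)_8 → 4³ + 3³ = 91
91 = (1,3,3)_8 → 1³ + 3³ + 3³ = 55
55 = (6,7)_8 → 6³ + 7³ = 559
559 = (1,0,5,7)_8 → 1³ + 0³ + 5³ + 7³ = 469
469 = (7,2,5)_8 → 7³ + 2³ + 5³ = 476
476 = (7,3,4)_8 → 7³ + 3³ + 4³ = 434
434 = (6,6,2)_8 → 6³ + 6³ + 2³ = 440
440 = (6,7,0)_8 → 6³ + 7³ + 0³ = 559

559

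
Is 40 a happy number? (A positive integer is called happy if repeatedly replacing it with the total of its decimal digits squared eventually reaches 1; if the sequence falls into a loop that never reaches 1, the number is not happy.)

40 → 4² + 0² = 16 + 0 = 16
16 → 1² + 6² = 1 + 36 = 37
37 → 3² + 7² = 9 + 49 = 58
58 → 5² + 8² = 25 + 64 = 89
89 → 8² + 9² = 64 + 81 = 145
145 → 1² + 4² + 5² = 1 + 16 + 25 = 42
42 → 4² + 2² = 16 + 4 = 20
20 → 2² + 0² = 4 + 0 = 4
4 → 4² = 16  — 16 already seen; the sequence cycles without reaching 1.

not happy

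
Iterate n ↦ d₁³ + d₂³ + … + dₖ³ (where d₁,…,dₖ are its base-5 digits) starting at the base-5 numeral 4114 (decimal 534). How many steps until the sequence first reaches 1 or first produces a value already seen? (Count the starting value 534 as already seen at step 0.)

534 = (4,1,1,4)_5 → 4³ + 1³ + 1³ + 4³ = 130
130 = (1,0,1,0)_5 → 1³ + 0³ + 1³ + 0³ = 2
2 = (2)_5 → 2³ = 8
8 = (1,3)_5 → 1³ + 3³ = 28
28 = (1,0,3)_5 → 1³ + 0³ + 3³ = 28  — 28 repeats.
That took 5 steps.

5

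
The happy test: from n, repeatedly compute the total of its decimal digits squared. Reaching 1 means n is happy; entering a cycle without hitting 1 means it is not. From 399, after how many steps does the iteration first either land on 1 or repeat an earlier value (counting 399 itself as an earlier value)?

13

399 → 3² + 9² + 9² = 171
171 → 1² + 7² + 1² = 51
51 → 5² + 1² = 26
26 → 2² + 6² = 40
40 → 4² + 0² = 16
16 → 1² + 6² = 37
37 → 3² + 7² = 58
58 → 5² + 8² = 89
89 → 8² + 9² = 145
145 → 1² + 4² + 5² = 42
42 → 4² + 2² = 20
20 → 2² + 0² = 4
4 → 4² = 16  — 16 repeats.
That took 13 steps.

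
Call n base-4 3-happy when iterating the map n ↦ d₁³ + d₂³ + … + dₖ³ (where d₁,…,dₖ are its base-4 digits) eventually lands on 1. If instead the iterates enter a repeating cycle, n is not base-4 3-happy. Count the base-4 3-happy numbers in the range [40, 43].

1

40: 40 → 16 → 1  (reaches 1)
41: 41 → 17 → 2 → 8 → 8  (repeats 8)
42: 42 → 24 → 9 → 9  (repeats 9)
43: 43 → 43  (repeats 43)
base-4 3-happy: 40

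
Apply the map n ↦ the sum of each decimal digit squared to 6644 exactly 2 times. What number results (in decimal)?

17

6644 → 6² + 6² + 4² + 4² = 36 + 36 + 16 + 16 = 104
104 → 1² + 0² + 4² = 1 + 0 + 16 = 17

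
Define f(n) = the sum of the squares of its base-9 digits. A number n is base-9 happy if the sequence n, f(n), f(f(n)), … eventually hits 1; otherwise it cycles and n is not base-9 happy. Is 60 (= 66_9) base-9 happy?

not base-9 happy

60 = (6,6)_9 → 6² + 6² = 72
72 = (8,0)_9 → 8² + 0² = 64
64 = (7,1)_9 → 7² + 1² = 50
50 = (5,5)_9 → 5² + 5² = 50  — 50 already seen; the sequence cycles without reaching 1.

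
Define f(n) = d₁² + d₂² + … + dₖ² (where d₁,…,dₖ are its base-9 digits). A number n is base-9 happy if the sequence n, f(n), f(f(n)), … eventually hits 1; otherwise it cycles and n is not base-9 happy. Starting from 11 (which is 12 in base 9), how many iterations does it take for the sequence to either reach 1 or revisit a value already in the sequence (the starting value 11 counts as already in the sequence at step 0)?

6

11 = (1,2)_9 → 1² + 2² = 5
5 = (5)_9 → 5² = 25
25 = (2,7)_9 → 2² + 7² = 53
53 = (5,8)_9 → 5² + 8² = 89
89 = (1,0,8)_9 → 1² + 0² + 8² = 65
65 = (7,2)_9 → 7² + 2² = 53  — 53 repeats.
That took 6 steps.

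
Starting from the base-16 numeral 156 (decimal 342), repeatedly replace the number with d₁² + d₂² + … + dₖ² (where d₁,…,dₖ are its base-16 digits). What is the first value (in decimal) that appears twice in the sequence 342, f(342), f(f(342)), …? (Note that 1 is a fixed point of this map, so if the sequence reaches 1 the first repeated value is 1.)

342 = (1,5,6)_16 → 62
62 = (3,14)_16 → 205
205 = (12,13)_16 → 313
313 = (1,3,9)_16 → 91
91 = (5,11)_16 → 146
146 = (9,2)_16 → 85
85 = (5,5)_16 → 50
50 = (3,2)_16 → 13
13 = (13)_16 → 169
169 = (10,9)_16 → 181
181 = (11,5)_16 → 146  — 146 already appeared earlier.

146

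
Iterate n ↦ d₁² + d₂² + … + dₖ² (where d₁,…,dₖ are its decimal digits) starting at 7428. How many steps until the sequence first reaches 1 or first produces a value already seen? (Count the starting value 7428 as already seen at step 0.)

7428 → 133
133 → 19
19 → 82
82 → 68
68 → 100
100 → 1  — reached 1.
That took 6 steps.

6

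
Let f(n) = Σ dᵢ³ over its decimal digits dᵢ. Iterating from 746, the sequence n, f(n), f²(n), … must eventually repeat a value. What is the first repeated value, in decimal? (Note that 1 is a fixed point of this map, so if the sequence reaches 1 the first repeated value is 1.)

746 → 7³ + 4³ + 6³ = 343 + 64 + 216 = 623
623 → 6³ + 2³ + 3³ = 216 + 8 + 27 = 251
251 → 2³ + 5³ + 1³ = 8 + 125 + 1 = 134
134 → 1³ + 3³ + 4³ = 1 + 27 + 64 = 92
92 → 9³ + 2³ = 729 + 8 = 737
737 → 7³ + 3³ + 7³ = 343 + 27 + 343 = 713
713 → 7³ + 1³ + 3³ = 343 + 1 + 27 = 371
371 → 3³ + 7³ + 1³ = 27 + 343 + 1 = 371  — 371 already appeared earlier.

371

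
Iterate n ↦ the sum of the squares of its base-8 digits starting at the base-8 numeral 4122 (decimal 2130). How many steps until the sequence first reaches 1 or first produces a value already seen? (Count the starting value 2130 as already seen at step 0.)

2130 = (4,1,2,2)_8 → 25
25 = (3,1)_8 → 10
10 = (1,2)_8 → 5
5 = (5)_8 → 25  — 25 repeats.
That took 4 steps.

4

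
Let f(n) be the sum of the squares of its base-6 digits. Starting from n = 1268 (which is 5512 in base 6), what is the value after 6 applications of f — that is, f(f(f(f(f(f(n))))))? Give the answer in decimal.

1268 = (5,5,1,2)_6 → 5² + 5² + 1² + 2² = 55
55 = (1,3,1)_6 → 1² + 3² + 1² = 11
11 = (1,5)_6 → 1² + 5² = 26
26 = (4,2)_6 → 4² + 2² = 20
20 = (3,2)_6 → 3² + 2² = 13
13 = (2,1)_6 → 2² + 1² = 5

5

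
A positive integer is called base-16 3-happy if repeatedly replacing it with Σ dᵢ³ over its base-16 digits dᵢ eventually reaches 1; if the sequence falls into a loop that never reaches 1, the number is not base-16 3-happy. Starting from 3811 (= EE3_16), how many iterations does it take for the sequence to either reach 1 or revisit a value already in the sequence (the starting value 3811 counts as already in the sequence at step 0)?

3811 = (14,14,3)_16 → 14³ + 14³ + 3³ = 5515
5515 = (1,5,8,11)_16 → 1³ + 5³ + 8³ + 11³ = 1969
1969 = (7,11,1)_16 → 7³ + 11³ + 1³ = 1675
1675 = (6,8,11)_16 → 6³ + 8³ + 11³ = 2059
2059 = (8,0,11)_16 → 8³ + 0³ + 11³ = 1843
1843 = (7,3,3)_16 → 7³ + 3³ + 3³ = 397
397 = (1,8,13)_16 → 1³ + 8³ + 13³ = 2710
2710 = (10,9,6)_16 → 10³ + 9³ + 6³ = 1945
1945 = (7,9,9)_16 → 7³ + 9³ + 9³ = 1801
1801 = (7,0,9)_16 → 7³ + 0³ + 9³ = 1072
1072 = (4,3,0)_16 → 4³ + 3³ + 0³ = 91
91 = (5,11)_16 → 5³ + 11³ = 1456
1456 = (5,11,0)_16 → 5³ + 11³ + 0³ = 1456  — 1456 repeats.
That took 13 steps.

13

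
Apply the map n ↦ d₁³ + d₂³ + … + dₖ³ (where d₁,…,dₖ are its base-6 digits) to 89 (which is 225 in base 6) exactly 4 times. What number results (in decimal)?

81

89 = (2,2,5)_6 → 2³ + 2³ + 5³ = 141
141 = (3,5,3)_6 → 3³ + 5³ + 3³ = 179
179 = (4,5,5)_6 → 4³ + 5³ + 5³ = 314
314 = (1,2,4,2)_6 → 1³ + 2³ + 4³ + 2³ = 81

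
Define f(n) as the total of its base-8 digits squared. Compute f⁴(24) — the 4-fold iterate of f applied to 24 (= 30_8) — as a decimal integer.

24 = (3,0)_8 → 9
9 = (1,1)_8 → 2
2 = (2)_8 → 4
4 = (4)_8 → 16

16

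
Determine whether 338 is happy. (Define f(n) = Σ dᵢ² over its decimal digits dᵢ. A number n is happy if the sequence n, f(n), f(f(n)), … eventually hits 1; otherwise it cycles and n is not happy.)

happy

338 → 3² + 3² + 8² = 82
82 → 8² + 2² = 68
68 → 6² + 8² = 100
100 → 1² + 0² + 0² = 1  — reached 1.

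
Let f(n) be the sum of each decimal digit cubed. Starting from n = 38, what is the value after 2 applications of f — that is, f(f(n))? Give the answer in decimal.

881

38 → 3³ + 8³ = 539
539 → 5³ + 3³ + 9³ = 881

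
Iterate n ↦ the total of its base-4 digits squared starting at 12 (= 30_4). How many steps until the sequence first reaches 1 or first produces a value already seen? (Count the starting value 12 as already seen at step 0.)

12 = (3,0)_4 → 3² + 0² = 9 + 0 = 9
9 = (2,1)_4 → 2² + 1² = 4 + 1 = 5
5 = (1,1)_4 → 1² + 1² = 1 + 1 = 2
2 = (2)_4 → 2² = 4
4 = (1,0)_4 → 1² + 0² = 1 + 0 = 1  — reached 1.
That took 5 steps.

5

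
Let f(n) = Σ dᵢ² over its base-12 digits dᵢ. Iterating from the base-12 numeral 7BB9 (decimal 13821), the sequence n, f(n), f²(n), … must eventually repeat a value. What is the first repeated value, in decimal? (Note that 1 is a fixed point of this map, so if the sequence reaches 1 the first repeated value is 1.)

13821 = (7,11,11,9)_12 → 7² + 11² + 11² + 9² = 372
372 = (2,7,0)_12 → 2² + 7² + 0² = 53
53 = (4,5)_12 → 4² + 5² = 41
41 = (3,5)_12 → 3² + 5² = 34
34 = (2,10)_12 → 2² + 10² = 104
104 = (8,8)_12 → 8² + 8² = 128
128 = (10,8)_12 → 10² + 8² = 164
164 = (1,1,8)_12 → 1² + 1² + 8² = 66
66 = (5,6)_12 → 5² + 6² = 61
61 = (5,1)_12 → 5² + 1² = 26
26 = (2,2)_12 → 2² + 2² = 8
8 = (8)_12 → 8² = 64
64 = (5,4)_12 → 5² + 4² = 41  — 41 already appeared earlier.

41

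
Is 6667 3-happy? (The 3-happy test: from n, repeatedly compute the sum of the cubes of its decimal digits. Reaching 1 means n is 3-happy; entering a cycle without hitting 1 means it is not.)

not 3-happy

6667 → 6³ + 6³ + 6³ + 7³ = 216 + 216 + 216 + 343 = 991
991 → 9³ + 9³ + 1³ = 729 + 729 + 1 = 1459
1459 → 1³ + 4³ + 5³ + 9³ = 1 + 64 + 125 + 729 = 919
919 → 9³ + 1³ + 9³ = 729 + 1 + 729 = 1459  — 1459 already seen; the sequence cycles without reaching 1.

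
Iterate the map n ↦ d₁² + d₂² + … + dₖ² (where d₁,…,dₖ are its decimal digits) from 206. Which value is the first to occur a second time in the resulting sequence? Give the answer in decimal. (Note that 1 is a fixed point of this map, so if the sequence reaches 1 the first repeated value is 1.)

16

206 → 2² + 0² + 6² = 40
40 → 4² + 0² = 16
16 → 1² + 6² = 37
37 → 3² + 7² = 58
58 → 5² + 8² = 89
89 → 8² + 9² = 145
145 → 1² + 4² + 5² = 42
42 → 4² + 2² = 20
20 → 2² + 0² = 4
4 → 4² = 16  — 16 already appeared earlier.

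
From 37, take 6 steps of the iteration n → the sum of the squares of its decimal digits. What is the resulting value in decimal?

4

37 → 3² + 7² = 9 + 49 = 58
58 → 5² + 8² = 25 + 64 = 89
89 → 8² + 9² = 64 + 81 = 145
145 → 1² + 4² + 5² = 1 + 16 + 25 = 42
42 → 4² + 2² = 16 + 4 = 20
20 → 2² + 0² = 4 + 0 = 4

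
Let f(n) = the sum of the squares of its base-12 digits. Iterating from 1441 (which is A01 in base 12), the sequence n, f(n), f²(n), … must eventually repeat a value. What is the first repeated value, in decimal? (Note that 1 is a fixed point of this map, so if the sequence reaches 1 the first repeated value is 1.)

25

1441 = (10,0,1)_12 → 10² + 0² + 1² = 100 + 0 + 1 = 101
101 = (8,5)_12 → 8² + 5² = 64 + 25 = 89
89 = (7,5)_12 → 7² + 5² = 49 + 25 = 74
74 = (6,2)_12 → 6² + 2² = 36 + 4 = 40
40 = (3,4)_12 → 3² + 4² = 9 + 16 = 25
25 = (2,1)_12 → 2² + 1² = 4 + 1 = 5
5 = (5)_12 → 5² = 25  — 25 already appeared earlier.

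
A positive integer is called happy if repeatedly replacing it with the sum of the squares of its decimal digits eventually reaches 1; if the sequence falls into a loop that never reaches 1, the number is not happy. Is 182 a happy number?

182 → 1² + 8² + 2² = 1 + 64 + 4 = 69
69 → 6² + 9² = 36 + 81 = 117
117 → 1² + 1² + 7² = 1 + 1 + 49 = 51
51 → 5² + 1² = 25 + 1 = 26
26 → 2² + 6² = 4 + 36 = 40
40 → 4² + 0² = 16 + 0 = 16
16 → 1² + 6² = 1 + 36 = 37
37 → 3² + 7² = 9 + 49 = 58
58 → 5² + 8² = 25 + 64 = 89
89 → 8² + 9² = 64 + 81 = 145
145 → 1² + 4² + 5² = 1 + 16 + 25 = 42
42 → 4² + 2² = 16 + 4 = 20
20 → 2² + 0² = 4 + 0 = 4
4 → 4² = 16  — 16 already seen; the sequence cycles without reaching 1.

not happy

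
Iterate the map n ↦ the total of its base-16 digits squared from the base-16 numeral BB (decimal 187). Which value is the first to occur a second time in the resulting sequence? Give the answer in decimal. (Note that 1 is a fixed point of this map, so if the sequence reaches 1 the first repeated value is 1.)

169

187 = (11,11)_16 → 11² + 11² = 121 + 121 = 242
242 = (15,2)_16 → 15² + 2² = 225 + 4 = 229
229 = (14,5)_16 → 14² + 5² = 196 + 25 = 221
221 = (13,13)_16 → 13² + 13² = 169 + 169 = 338
338 = (1,5,2)_16 → 1² + 5² + 2² = 1 + 25 + 4 = 30
30 = (1,14)_16 → 1² + 14² = 1 + 196 = 197
197 = (12,5)_16 → 12² + 5² = 144 + 25 = 169
169 = (10,9)_16 → 10² + 9² = 100 + 81 = 181
181 = (11,5)_16 → 11² + 5² = 121 + 25 = 146
146 = (9,2)_16 → 9² + 2² = 81 + 4 = 85
85 = (5,5)_16 → 5² + 5² = 25 + 25 = 50
50 = (3,2)_16 → 3² + 2² = 9 + 4 = 13
13 = (13)_16 → 13² = 169  — 169 already appeared earlier.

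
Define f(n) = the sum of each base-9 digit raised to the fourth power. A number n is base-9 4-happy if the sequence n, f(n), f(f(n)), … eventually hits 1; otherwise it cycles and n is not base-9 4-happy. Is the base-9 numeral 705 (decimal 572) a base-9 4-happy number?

not base-9 4-happy

572 = (7,0,5)_9 → 3026
3026 = (4,1,3,2)_9 → 354
354 = (4,3,3)_9 → 418
418 = (5,1,4)_9 → 882
882 = (1,1,8,0)_9 → 4098
4098 = (5,5,5,3)_9 → 1956
1956 = (2,6,1,3)_9 → 1394
1394 = (1,8,1,8)_9 → 8194
8194 = (1,2,2,1,4)_9 → 290
290 = (3,5,2)_9 → 722
722 = (8,8,2)_9 → 8208
8208 = (1,2,2,3,0)_9 → 114
114 = (1,3,6)_9 → 1378
1378 = (1,8,0,1)_9 → 4098  — 4098 already seen; the sequence cycles without reaching 1.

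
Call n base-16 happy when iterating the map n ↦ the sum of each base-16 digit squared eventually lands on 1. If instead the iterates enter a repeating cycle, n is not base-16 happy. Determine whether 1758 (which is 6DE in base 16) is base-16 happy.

base-16 happy

1758 = (6,13,14)_16 → 6² + 13² + 14² = 36 + 169 + 196 = 401
401 = (1,9,1)_16 → 1² + 9² + 1² = 1 + 81 + 1 = 83
83 = (5,3)_16 → 5² + 3² = 25 + 9 = 34
34 = (2,2)_16 → 2² + 2² = 4 + 4 = 8
8 = (8)_16 → 8² = 64
64 = (4,0)_16 → 4² + 0² = 16 + 0 = 16
16 = (1,0)_16 → 1² + 0² = 1 + 0 = 1  — reached 1.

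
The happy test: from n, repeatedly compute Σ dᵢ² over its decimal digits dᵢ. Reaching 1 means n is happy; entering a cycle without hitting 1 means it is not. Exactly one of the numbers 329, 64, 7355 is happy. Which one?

329: 329 → 94 → 97 → 130 → 10 → 1  — reaches 1 (happy)
64: 64 → 52 → 29 → 85 → 89 → 145 → 42 → 20 → 4 → 16 → 37 → 58 → 89  — repeats 89 (not happy)
7355: 7355 → 108 → 65 → 61 → 37 → 58 → 89 → 145 → 42 → 20 → 4 → 16 → 37  — repeats 37 (not happy)

329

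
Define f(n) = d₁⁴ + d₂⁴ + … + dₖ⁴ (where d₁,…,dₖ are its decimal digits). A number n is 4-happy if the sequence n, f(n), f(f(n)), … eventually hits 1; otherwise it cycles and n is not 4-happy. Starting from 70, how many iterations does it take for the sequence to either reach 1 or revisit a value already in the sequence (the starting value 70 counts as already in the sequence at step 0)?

12

70 → 7⁴ + 0⁴ = 2401
2401 → 2⁴ + 4⁴ + 0⁴ + 1⁴ = 273
273 → 2⁴ + 7⁴ + 3⁴ = 2498
2498 → 2⁴ + 4⁴ + 9⁴ + 8⁴ = 10929
10929 → 1⁴ + 0⁴ + 9⁴ + 2⁴ + 9⁴ = 13139
13139 → 1⁴ + 3⁴ + 1⁴ + 3⁴ + 9⁴ = 6725
6725 → 6⁴ + 7⁴ + 2⁴ + 5⁴ = 4338
4338 → 4⁴ + 3⁴ + 3⁴ + 8⁴ = 4514
4514 → 4⁴ + 5⁴ + 1⁴ + 4⁴ = 1138
1138 → 1⁴ + 1⁴ + 3⁴ + 8⁴ = 4179
4179 → 4⁴ + 1⁴ + 7⁴ + 9⁴ = 9219
9219 → 9⁴ + 2⁴ + 1⁴ + 9⁴ = 13139  — 13139 repeats.
That took 12 steps.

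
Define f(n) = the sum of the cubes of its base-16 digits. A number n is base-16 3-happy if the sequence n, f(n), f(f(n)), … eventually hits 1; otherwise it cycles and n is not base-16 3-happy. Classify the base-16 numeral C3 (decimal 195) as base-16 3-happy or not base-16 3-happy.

195 = (12,3)_16 → 12³ + 3³ = 1728 + 27 = 1755
1755 = (6,13,11)_16 → 6³ + 13³ + 11³ = 216 + 2197 + 1331 = 3744
3744 = (14,10,0)_16 → 14³ + 10³ + 0³ = 2744 + 1000 + 0 = 3744  — 3744 already seen; the sequence cycles without reaching 1.

not base-16 3-happy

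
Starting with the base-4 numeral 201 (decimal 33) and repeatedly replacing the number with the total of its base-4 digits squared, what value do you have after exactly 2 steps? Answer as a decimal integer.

33 = (2,0,1)_4 → 2² + 0² + 1² = 5
5 = (1,1)_4 → 1² + 1² = 2

2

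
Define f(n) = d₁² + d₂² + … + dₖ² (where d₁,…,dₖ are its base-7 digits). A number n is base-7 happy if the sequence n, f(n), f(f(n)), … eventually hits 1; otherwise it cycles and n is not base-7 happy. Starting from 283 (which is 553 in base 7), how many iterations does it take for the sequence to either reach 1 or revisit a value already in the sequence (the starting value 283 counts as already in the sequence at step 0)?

283 = (5,5,3)_7 → 5² + 5² + 3² = 59
59 = (1,1,3)_7 → 1² + 1² + 3² = 11
11 = (1,4)_7 → 1² + 4² = 17
17 = (2,3)_7 → 2² + 3² = 13
13 = (1,6)_7 → 1² + 6² = 37
37 = (5,2)_7 → 5² + 2² = 29
29 = (4,1)_7 → 4² + 1² = 17  — 17 repeats.
That took 7 steps.

7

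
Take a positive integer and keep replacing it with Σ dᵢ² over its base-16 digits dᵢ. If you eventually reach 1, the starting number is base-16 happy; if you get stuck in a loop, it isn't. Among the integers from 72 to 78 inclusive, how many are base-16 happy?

1

72: 72 → 80 → 25 → 82 → 29 → 170 → 200 → 208 → 169 → 181 → 146 → 85 → 50 → 13 → 169  — not base-16 happy
73: 73 → 97 → 37 → 29 → 170 → 200 → 208 → 169 → 181 → 146 → 85 → 50 → 13 → 169  — not base-16 happy
74: 74 → 116 → 65 → 17 → 2 → 4 → 16 → 1  — base-16 happy
75: 75 → 137 → 145 → 82 → 29 → 170 → 200 → 208 → 169 → 181 → 146 → 85 → 50 → 13 → 169  — not base-16 happy
76: 76 → 160 → 100 → 52 → 25 → 82 → 29 → 170 → 200 → 208 → 169 → 181 → 146 → 85 → 50 → 13 → 169  — not base-16 happy
77: 77 → 185 → 202 → 244 → 241 → 226 → 200 → 208 → 169 → 181 → 146 → 85 → 50 → 13 → 169  — not base-16 happy
78: 78 → 212 → 185 → 202 → 244 → 241 → 226 → 200 → 208 → 169 → 181 → 146 → 85 → 50 → 13 → 169  — not base-16 happy
base-16 happy: 74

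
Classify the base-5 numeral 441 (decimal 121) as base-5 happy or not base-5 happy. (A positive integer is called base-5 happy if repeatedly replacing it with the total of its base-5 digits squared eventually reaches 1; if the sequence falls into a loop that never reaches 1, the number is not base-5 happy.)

121 = (4,4,1)_5 → 4² + 4² + 1² = 33
33 = (1,1,3)_5 → 1² + 1² + 3² = 11
11 = (2,1)_5 → 2² + 1² = 5
5 = (1,0)_5 → 1² + 0² = 1  — reached 1.

base-5 happy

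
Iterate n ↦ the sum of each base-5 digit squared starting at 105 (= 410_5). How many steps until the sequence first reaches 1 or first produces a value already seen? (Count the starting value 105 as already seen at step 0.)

3

105 = (4,1,0)_5 → 4² + 1² + 0² = 17
17 = (3,2)_5 → 3² + 2² = 13
13 = (2,3)_5 → 2² + 3² = 13  — 13 repeats.
That took 3 steps.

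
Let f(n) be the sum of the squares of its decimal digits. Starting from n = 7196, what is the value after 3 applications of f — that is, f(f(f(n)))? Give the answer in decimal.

7196 → 7² + 1² + 9² + 6² = 167
167 → 1² + 6² + 7² = 86
86 → 8² + 6² = 100

100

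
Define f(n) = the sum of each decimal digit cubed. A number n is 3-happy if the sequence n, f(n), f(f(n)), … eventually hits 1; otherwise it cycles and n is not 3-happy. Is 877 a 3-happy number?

877 → 8³ + 7³ + 7³ = 512 + 343 + 343 = 1198
1198 → 1³ + 1³ + 9³ + 8³ = 1 + 1 + 729 + 512 = 1243
1243 → 1³ + 2³ + 4³ + 3³ = 1 + 8 + 64 + 27 = 100
100 → 1³ + 0³ + 0³ = 1 + 0 + 0 = 1  — reached 1.

3-happy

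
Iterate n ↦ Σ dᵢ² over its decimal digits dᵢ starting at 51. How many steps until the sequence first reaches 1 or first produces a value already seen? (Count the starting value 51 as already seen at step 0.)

11

51 → 5² + 1² = 25 + 1 = 26
26 → 2² + 6² = 4 + 36 = 40
40 → 4² + 0² = 16 + 0 = 16
16 → 1² + 6² = 1 + 36 = 37
37 → 3² + 7² = 9 + 49 = 58
58 → 5² + 8² = 25 + 64 = 89
89 → 8² + 9² = 64 + 81 = 145
145 → 1² + 4² + 5² = 1 + 16 + 25 = 42
42 → 4² + 2² = 16 + 4 = 20
20 → 2² + 0² = 4 + 0 = 4
4 → 4² = 16  — 16 repeats.
That took 11 steps.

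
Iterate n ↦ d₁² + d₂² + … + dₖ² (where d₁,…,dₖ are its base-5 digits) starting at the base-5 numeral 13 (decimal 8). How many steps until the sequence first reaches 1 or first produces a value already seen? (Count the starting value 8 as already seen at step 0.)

8 = (1,3)_5 → 1² + 3² = 10
10 = (2,0)_5 → 2² + 0² = 4
4 = (4)_5 → 4² = 16
16 = (3,1)_5 → 3² + 1² = 10  — 10 repeats.
That took 4 steps.

4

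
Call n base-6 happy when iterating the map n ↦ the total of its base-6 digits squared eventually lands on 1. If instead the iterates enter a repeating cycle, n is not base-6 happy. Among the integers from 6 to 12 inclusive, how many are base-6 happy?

6: 6 → 1  (reaches 1)
7: 7 → 2 → 4 → 16 → 20 → 13 → 5 → 25 → 17 → 29 → 41 → 26 → 20  (repeats 20)
8: 8 → 5 → 25 → 17 → 29 → 41 → 26 → 20 → 13 → 5  (repeats 5)
9: 9 → 10 → 17 → 29 → 41 → 26 → 20 → 13 → 5 → 25 → 17  (repeats 17)
10: 10 → 17 → 29 → 41 → 26 → 20 → 13 → 5 → 25 → 17  (repeats 17)
11: 11 → 26 → 20 → 13 → 5 → 25 → 17 → 29 → 41 → 26  (repeats 26)
12: 12 → 4 → 16 → 20 → 13 → 5 → 25 → 17 → 29 → 41 → 26 → 20  (repeats 20)
base-6 happy: 6

1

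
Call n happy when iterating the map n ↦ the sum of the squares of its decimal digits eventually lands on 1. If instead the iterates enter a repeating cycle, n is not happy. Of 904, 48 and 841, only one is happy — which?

904: 904 → 97 → 130 → 10 → 1  — reaches 1 (happy)
48: 48 → 80 → 64 → 52 → 29 → 85 → 89 → 145 → 42 → 20 → 4 → 16 → 37 → 58 → 89  — repeats 89 (not happy)
841: 841 → 81 → 65 → 61 → 37 → 58 → 89 → 145 → 42 → 20 → 4 → 16 → 37  — repeats 37 (not happy)

904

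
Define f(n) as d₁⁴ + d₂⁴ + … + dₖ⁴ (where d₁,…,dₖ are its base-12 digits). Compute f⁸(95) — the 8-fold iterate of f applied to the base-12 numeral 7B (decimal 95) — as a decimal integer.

20016

95 = (7,11)_12 → 7⁴ + 11⁴ = 2401 + 14641 = 17042
17042 = (9,10,4,2)_12 → 9⁴ + 10⁴ + 4⁴ + 2⁴ = 6561 + 10000 + 256 + 16 = 16833
16833 = (9,8,10,9)_12 → 9⁴ + 8⁴ + 10⁴ + 9⁴ = 6561 + 4096 + 10000 + 6561 = 27218
27218 = (1,3,9,0,2)_12 → 1⁴ + 3⁴ + 9⁴ + 0⁴ + 2⁴ = 1 + 81 + 6561 + 0 + 16 = 6659
6659 = (3,10,2,11)_12 → 3⁴ + 10⁴ + 2⁴ + 11⁴ = 81 + 10000 + 16 + 14641 = 24738
24738 = (1,2,3,9,6)_12 → 1⁴ + 2⁴ + 3⁴ + 9⁴ + 6⁴ = 1 + 16 + 81 + 6561 + 1296 = 7955
7955 = (4,7,2,11)_12 → 4⁴ + 7⁴ + 2⁴ + 11⁴ = 256 + 2401 + 16 + 14641 = 17314
17314 = (10,0,2,10)_12 → 10⁴ + 0⁴ + 2⁴ + 10⁴ = 10000 + 0 + 16 + 10000 = 20016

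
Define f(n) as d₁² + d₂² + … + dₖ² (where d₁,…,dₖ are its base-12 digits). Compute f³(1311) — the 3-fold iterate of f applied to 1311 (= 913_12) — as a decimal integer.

68

1311 = (9,1,3)_12 → 91
91 = (7,7)_12 → 98
98 = (8,2)_12 → 68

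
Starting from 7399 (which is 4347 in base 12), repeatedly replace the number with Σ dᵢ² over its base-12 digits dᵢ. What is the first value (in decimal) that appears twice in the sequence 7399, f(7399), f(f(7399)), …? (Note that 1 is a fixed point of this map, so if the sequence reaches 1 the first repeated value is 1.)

50

7399 = (4,3,4,7)_12 → 4² + 3² + 4² + 7² = 90
90 = (7,6)_12 → 7² + 6² = 85
85 = (7,1)_12 → 7² + 1² = 50
50 = (4,2)_12 → 4² + 2² = 20
20 = (1,8)_12 → 1² + 8² = 65
65 = (5,5)_12 → 5² + 5² = 50  — 50 already appeared earlier.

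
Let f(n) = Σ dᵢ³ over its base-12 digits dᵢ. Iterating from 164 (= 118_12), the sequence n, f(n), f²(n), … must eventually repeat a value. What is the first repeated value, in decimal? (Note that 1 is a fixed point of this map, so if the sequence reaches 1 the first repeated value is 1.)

1539

164 = (1,1,8)_12 → 1³ + 1³ + 8³ = 514
514 = (3,6,10)_12 → 3³ + 6³ + 10³ = 1243
1243 = (8,7,7)_12 → 8³ + 7³ + 7³ = 1198
1198 = (8,3,10)_12 → 8³ + 3³ + 10³ = 1539
1539 = (10,8,3)_12 → 10³ + 8³ + 3³ = 1539  — 1539 already appeared earlier.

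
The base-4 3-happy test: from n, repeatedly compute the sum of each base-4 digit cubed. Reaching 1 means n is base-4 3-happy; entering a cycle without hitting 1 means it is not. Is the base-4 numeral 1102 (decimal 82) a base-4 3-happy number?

base-4 3-happy

82 = (1,1,0,2)_4 → 1³ + 1³ + 0³ + 2³ = 1 + 1 + 0 + 8 = 10
10 = (2,2)_4 → 2³ + 2³ = 8 + 8 = 16
16 = (1,0,0)_4 → 1³ + 0³ + 0³ = 1 + 0 + 0 = 1  — reached 1.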